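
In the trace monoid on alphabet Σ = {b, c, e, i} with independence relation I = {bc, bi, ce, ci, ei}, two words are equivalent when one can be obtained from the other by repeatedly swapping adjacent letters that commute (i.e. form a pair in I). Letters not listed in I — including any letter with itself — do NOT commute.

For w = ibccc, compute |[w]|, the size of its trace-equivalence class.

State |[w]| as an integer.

20

#0=i has no predecessor
#1=b has no predecessor
#2=c has no predecessor
#3=c depends on [2:c]
#4=c depends on [3:c]
sources: [0:i, 1:b, 2:c]
N(rest) = Σ N(rest − s) over sources s of rest; N(one piece) = 1:
  size 1 → [0]=1  [1]=1  [4]=1
  size 2 → [0,1]=2  [0,4]=2  [1,4]=2  [3,4]=1
  size 3 → [0,1,4]=6  [0,3,4]=3  [1,3,4]=3  [2,3,4]=1
  first=0(i) contributes 4
  first=1(b) contributes 4
  first=2(c) contributes 12
|[w]| = 20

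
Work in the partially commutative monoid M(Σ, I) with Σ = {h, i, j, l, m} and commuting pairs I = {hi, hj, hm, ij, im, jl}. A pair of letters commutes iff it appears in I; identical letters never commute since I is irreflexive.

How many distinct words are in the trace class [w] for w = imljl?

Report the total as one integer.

7

drop 0:i onto floor
drop 1:m onto floor
drop 2:l onto {0:i, 1:m}
drop 3:j onto {1:m}
drop 4:l onto {2:l}
ground layer = {0:i, 1:m}
drop-orders for the pieces not yet dropped (sum over which currently-grounded one goes next):
  1 to go: {3} 1  {4} 1
  2 to go: {2,4} 1  {3,4} 2
  3 to go: {0,2,4} 1  {2,3,4} 3
  if 0:i drops first: 3 orders
  if 1:m drops first: 4 orders
heap linearizations: 7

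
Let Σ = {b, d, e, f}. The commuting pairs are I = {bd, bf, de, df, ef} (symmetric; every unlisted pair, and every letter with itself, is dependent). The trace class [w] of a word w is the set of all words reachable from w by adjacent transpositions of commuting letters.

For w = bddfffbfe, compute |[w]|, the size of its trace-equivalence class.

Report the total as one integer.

1260

#0=b has no predecessor
#1=d has no predecessor
#2=d depends on [1:d]
#3=f has no predecessor
#4=f depends on [3:f]
#5=f depends on [4:f]
#6=b depends on [0:b]
#7=f depends on [5:f]
#8=e depends on [6:b]
sources: [0:b, 1:d, 3:f]
N(rest) = Σ N(rest − s) over sources s of rest; N(one piece) = 1:
  size 1 → [2]=1  [7]=1  [8]=1
  size 2 → [1,2]=1  [2,7]=2  [2,8]=2  [5,7]=1  [6,8]=1  [7,8]=2
  size 3 → [0,6,8]=1  [1,2,7]=3  [1,2,8]=3  [2,5,7]=3  [2,6,8]=3  [2,7,8]=6  [4,5,7]=1  [5,7,8]=3  [6,7,8]=3
  size 4 → [0,2,6,8]=4  [0,6,7,8]=4  [1,2,5,7]=6  [1,2,6,8]=6  [1,2,7,8]=12  [2,4,5,7]=4  [2,5,7,8]=12  [2,6,7,8]=12  [3,4,5,7]=1  [4,5,7,8]=4  [5,6,7,8]=6
  size 5 → [0,1,2,6,8]=10  [0,2,6,7,8]=20  [0,5,6,7,8]=10  [1,2,4,5,7]=10  [1,2,5,7,8]=30  [1,2,6,7,8]=30  [2,3,4,5,7]=5  [2,4,5,7,8]=20  [2,5,6,7,8]=30  [3,4,5,7,8]=5  [4,5,6,7,8]=10
  size 6 → [0,1,2,6,7,8]=60  [0,2,5,6,7,8]=60  [0,4,5,6,7,8]=20  [1,2,3,4,5,7]=15  [1,2,4,5,7,8]=60  [1,2,5,6,7,8]=90  [2,3,4,5,7,8]=30  [2,4,5,6,7,8]=60  [3,4,5,6,7,8]=15
  size 7 → [0,1,2,5,6,7,8]=210  [0,2,4,5,6,7,8]=140  [0,3,4,5,6,7,8]=35  [1,2,3,4,5,7,8]=105  [1,2,4,5,6,7,8]=210  [2,3,4,5,6,7,8]=105
  first=0(b) contributes 420
  first=1(d) contributes 280
  first=3(f) contributes 560
|[w]| = 1260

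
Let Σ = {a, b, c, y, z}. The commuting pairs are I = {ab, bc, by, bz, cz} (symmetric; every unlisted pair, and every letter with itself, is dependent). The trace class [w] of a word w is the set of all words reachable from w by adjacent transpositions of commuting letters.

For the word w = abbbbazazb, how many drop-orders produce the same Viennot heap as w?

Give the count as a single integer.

drop 0:a onto floor
drop 1:b onto floor
drop 2:b onto {1:b}
drop 3:b onto {2:b}
drop 4:b onto {3:b}
drop 5:a onto {0:a}
drop 6:z onto {5:a}
drop 7:a onto {6:z}
drop 8:z onto {7:a}
drop 9:b onto {4:b}
ground layer = {0:a, 1:b}
drop-orders for the pieces not yet dropped (sum over which currently-grounded one goes next):
  1 to go: {8} 1  {9} 1
  2 to go: {4,9} 1  {7,8} 1  {8,9} 2
  3 to go: {3,4,9} 1  {4,8,9} 3  {6,7,8} 1  {7,8,9} 3
  4 to go: {2,3,4,9} 1  {3,4,8,9} 4  {4,7,8,9} 6  {5,6,7,8} 1  {6,7,8,9} 4
  5 to go: {0,5,6,7,8} 1  {1,2,3,4,9} 1  {2,3,4,8,9} 5  {3,4,7,8,9} 10  {4,6,7,8,9} 10  {5,6,7,8,9} 5
  6 to go: {0,5,6,7,8,9} 6  {1,2,3,4,8,9} 6  {2,3,4,7,8,9} 15  {3,4,6,7,8,9} 20  {4,5,6,7,8,9} 15
  7 to go: {0,4,5,6,7,8,9} 21  {1,2,3,4,7,8,9} 21  {2,3,4,6,7,8,9} 35  {3,4,5,6,7,8,9} 35
  8 to go: {0,3,4,5,6,7,8,9} 56  {1,2,3,4,6,7,8,9} 56  {2,3,4,5,6,7,8,9} 70
  if 0:a drops first: 126 orders
  if 1:b drops first: 126 orders
heap linearizations: 252

252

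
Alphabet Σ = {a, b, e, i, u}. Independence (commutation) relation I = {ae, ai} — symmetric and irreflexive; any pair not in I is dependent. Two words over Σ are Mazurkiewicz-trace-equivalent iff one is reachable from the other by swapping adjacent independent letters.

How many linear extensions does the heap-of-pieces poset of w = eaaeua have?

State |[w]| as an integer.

drop 0:e onto floor
drop 1:a onto floor
drop 2:a onto {1:a}
drop 3:e onto {0:e}
drop 4:u onto {2:a, 3:e}
drop 5:a onto {4:u}
ground layer = {0:e, 1:a}
drop-orders for the pieces not yet dropped (sum over which currently-grounded one goes next):
  1 to go: {5} 1
  2 to go: {4,5} 1
  3 to go: {2,4,5} 1  {3,4,5} 1
  4 to go: {0,3,4,5} 1  {1,2,4,5} 1  {2,3,4,5} 2
  if 0:e drops first: 3 orders
  if 1:a drops first: 3 orders
heap linearizations: 6

6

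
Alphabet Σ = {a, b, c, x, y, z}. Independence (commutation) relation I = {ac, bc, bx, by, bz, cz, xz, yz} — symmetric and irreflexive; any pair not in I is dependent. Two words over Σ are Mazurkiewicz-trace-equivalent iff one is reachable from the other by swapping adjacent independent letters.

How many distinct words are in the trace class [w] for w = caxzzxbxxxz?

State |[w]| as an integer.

0(c) covers ∅
1(a) covers ∅
2(x) covers 0:c, 1:a
3(z) covers 1:a
4(z) covers 3:z
5(x) covers 2:x
6(b) covers 1:a
7(x) covers 5:x
8(x) covers 7:x
9(x) covers 8:x
10(z) covers 4:z
floor of heap: 0:c, 1:a
completions by unplaced set U, small U first (add the entries for U minus each lowest piece of U):
  |U|=1: {6}:1  {9}:1  {10}:1
  |U|=2: {4,10}:1  {6,9}:2  {6,10}:2  {8,9}:1  {9,10}:2
  |U|=3: {3,4,10}:1  {4,6,10}:3  {4,9,10}:3  {6,8,9}:3  {6,9,10}:6  {7,8,9}:1  {8,9,10}:3
  |U|=4: {3,4,6,10}:4  {3,4,9,10}:4  {4,6,9,10}:12  {4,8,9,10}:6  {5,7,8,9}:1  {6,7,8,9}:4  {6,8,9,10}:12  {7,8,9,10}:4
  |U|=5: {2,5,7,8,9}:1  {3,4,6,9,10}:20  {3,4,8,9,10}:10  {4,6,8,9,10}:30  {4,7,8,9,10}:10  {5,6,7,8,9}:5  {5,7,8,9,10}:5  {6,7,8,9,10}:20
  |U|=6: {0,2,5,7,8,9}:1  {2,5,6,7,8,9}:6  {2,5,7,8,9,10}:6  {3,4,6,8,9,10}:60  {3,4,7,8,9,10}:20  {4,5,7,8,9,10}:15  {4,6,7,8,9,10}:60  {5,6,7,8,9,10}:30
  |U|=7: {0,2,5,6,7,8,9}:7  {0,2,5,7,8,9,10}:7  {2,4,5,7,8,9,10}:21  {2,5,6,7,8,9,10}:42  {3,4,5,7,8,9,10}:35  {3,4,6,7,8,9,10}:140  {4,5,6,7,8,9,10}:105
  |U|=8: {0,2,4,5,7,8,9,10}:28  {0,2,5,6,7,8,9,10}:56  {2,3,4,5,7,8,9,10}:56  {2,4,5,6,7,8,9,10}:168  {3,4,5,6,7,8,9,10}:280
  |U|=9: {0,2,3,4,5,7,8,9,10}:84  {0,2,4,5,6,7,8,9,10}:252  {2,3,4,5,6,7,8,9,10}:504
  start at 0(c): 504
  start at 1(a): 840
sum over floor = 1344

1344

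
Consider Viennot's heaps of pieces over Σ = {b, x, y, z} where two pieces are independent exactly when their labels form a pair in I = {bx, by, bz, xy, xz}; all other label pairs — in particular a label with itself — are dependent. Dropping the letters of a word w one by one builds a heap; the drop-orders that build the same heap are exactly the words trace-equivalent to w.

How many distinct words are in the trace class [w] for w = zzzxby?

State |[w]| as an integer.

drop 0:z onto floor
drop 1:z onto {0:z}
drop 2:z onto {1:z}
drop 3:x onto floor
drop 4:b onto floor
drop 5:y onto {2:z}
ground layer = {0:z, 3:x, 4:b}
drop-orders for the pieces not yet dropped (sum over which currently-grounded one goes next):
  1 to go: {3} 1  {4} 1  {5} 1
  2 to go: {2,5} 1  {3,4} 2  {3,5} 2  {4,5} 2
  3 to go: {1,2,5} 1  {2,3,5} 3  {2,4,5} 3  {3,4,5} 6
  4 to go: {0,1,2,5} 1  {1,2,3,5} 4  {1,2,4,5} 4  {2,3,4,5} 12
  if 0:z drops first: 20 orders
  if 3:x drops first: 5 orders
  if 4:b drops first: 5 orders
heap linearizations: 30

30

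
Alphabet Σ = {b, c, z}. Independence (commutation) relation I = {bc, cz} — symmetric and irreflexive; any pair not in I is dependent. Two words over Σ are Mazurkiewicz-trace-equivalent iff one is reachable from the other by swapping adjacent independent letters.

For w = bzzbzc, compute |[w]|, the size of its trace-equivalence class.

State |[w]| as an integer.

6

drop 0:b onto floor
drop 1:z onto {0:b}
drop 2:z onto {1:z}
drop 3:b onto {2:z}
drop 4:z onto {3:b}
drop 5:c onto floor
ground layer = {0:b, 5:c}
drop-orders for the pieces not yet dropped (sum over which currently-grounded one goes next):
  1 to go: {4} 1  {5} 1
  2 to go: {3,4} 1  {4,5} 2
  3 to go: {2,3,4} 1  {3,4,5} 3
  4 to go: {1,2,3,4} 1  {2,3,4,5} 4
  if 0:b drops first: 5 orders
  if 5:c drops first: 1 orders
heap linearizations: 6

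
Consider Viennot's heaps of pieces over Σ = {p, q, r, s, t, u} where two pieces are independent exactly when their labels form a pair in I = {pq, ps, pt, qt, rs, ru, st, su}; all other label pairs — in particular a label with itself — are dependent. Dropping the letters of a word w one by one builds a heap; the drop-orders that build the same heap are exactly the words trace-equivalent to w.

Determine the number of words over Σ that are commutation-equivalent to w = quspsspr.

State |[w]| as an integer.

piece 0:q — minimal
piece 1:u rests on {0:q}
piece 2:s rests on {0:q}
piece 3:p rests on {1:u}
piece 4:s rests on {2:s}
piece 5:s rests on {4:s}
piece 6:p rests on {3:p}
piece 7:r rests on {6:p}
minimal pieces: {0:q}
ways to finish when only these pieces remain (= sum over removing one remaining piece with nothing left below it):
  1 left: {5}→1  {7}→1
  2 left: {4,5}→1  {5,7}→2  {6,7}→1
  3 left: {2,4,5}→1  {3,6,7}→1  {4,5,7}→3  {5,6,7}→3
  4 left: {1,3,6,7}→1  {2,4,5,7}→4  {3,5,6,7}→4  {4,5,6,7}→6
  5 left: {1,3,5,6,7}→5  {2,4,5,6,7}→10  {3,4,5,6,7}→10
  6 left: {1,3,4,5,6,7}→15  {2,3,4,5,6,7}→20
  placing 0:q first → 35 extensions

35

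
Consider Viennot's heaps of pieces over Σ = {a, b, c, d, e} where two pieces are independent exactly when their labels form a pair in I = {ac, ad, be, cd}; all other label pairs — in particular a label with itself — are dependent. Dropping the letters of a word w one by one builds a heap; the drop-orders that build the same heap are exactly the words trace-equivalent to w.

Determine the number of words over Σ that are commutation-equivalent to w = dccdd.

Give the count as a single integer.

10

drop 0:d onto floor
drop 1:c onto floor
drop 2:c onto {1:c}
drop 3:d onto {0:d}
drop 4:d onto {3:d}
ground layer = {0:d, 1:c}
drop-orders for the pieces not yet dropped (sum over which currently-grounded one goes next):
  1 to go: {2} 1  {4} 1
  2 to go: {1,2} 1  {2,4} 2  {3,4} 1
  3 to go: {0,3,4} 1  {1,2,4} 3  {2,3,4} 3
  if 0:d drops first: 6 orders
  if 1:c drops first: 4 orders
heap linearizations: 10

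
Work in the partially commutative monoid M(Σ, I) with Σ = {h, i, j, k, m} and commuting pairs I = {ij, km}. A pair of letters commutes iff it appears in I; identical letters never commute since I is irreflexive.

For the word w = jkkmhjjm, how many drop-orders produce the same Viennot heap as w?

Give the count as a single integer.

3

drop 0:j onto floor
drop 1:k onto {0:j}
drop 2:k onto {1:k}
drop 3:m onto {0:j}
drop 4:h onto {2:k, 3:m}
drop 5:j onto {4:h}
drop 6:j onto {5:j}
drop 7:m onto {6:j}
ground layer = {0:j}
drop-orders for the pieces not yet dropped (sum over which currently-grounded one goes next):
  1 to go: {7} 1
  2 to go: {6,7} 1
  3 to go: {5,6,7} 1
  4 to go: {4,5,6,7} 1
  5 to go: {2,4,5,6,7} 1  {3,4,5,6,7} 1
  6 to go: {1,2,4,5,6,7} 1  {2,3,4,5,6,7} 2
  if 0:j drops first: 3 orders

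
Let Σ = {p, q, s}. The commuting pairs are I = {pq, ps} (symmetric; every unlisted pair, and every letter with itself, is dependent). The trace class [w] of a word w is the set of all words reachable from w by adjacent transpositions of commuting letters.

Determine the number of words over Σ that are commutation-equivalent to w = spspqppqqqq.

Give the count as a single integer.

piece 0:s — minimal
piece 1:p — minimal
piece 2:s rests on {0:s}
piece 3:p rests on {1:p}
piece 4:q rests on {2:s}
piece 5:p rests on {3:p}
piece 6:p rests on {5:p}
piece 7:q rests on {4:q}
piece 8:q rests on {7:q}
piece 9:q rests on {8:q}
piece 10:q rests on {9:q}
minimal pieces: {0:s, 1:p}
ways to finish when only these pieces remain (= sum over removing one remaining piece with nothing left below it):
  1 left: {6}→1  {10}→1
  2 left: {5,6}→1  {6,10}→2  {9,10}→1
  3 left: {3,5,6}→1  {5,6,10}→3  {6,9,10}→3  {8,9,10}→1
  4 left: {1,3,5,6}→1  {3,5,6,10}→4  {5,6,9,10}→6  {6,8,9,10}→4  {7,8,9,10}→1
  5 left: {1,3,5,6,10}→5  {3,5,6,9,10}→10  {4,7,8,9,10}→1  {5,6,8,9,10}→10  {6,7,8,9,10}→5
  6 left: {1,3,5,6,9,10}→15  {2,4,7,8,9,10}→1  {3,5,6,8,9,10}→20  {4,6,7,8,9,10}→6  {5,6,7,8,9,10}→15
  7 left: {0,2,4,7,8,9,10}→1  {1,3,5,6,8,9,10}→35  {2,4,6,7,8,9,10}→7  {3,5,6,7,8,9,10}→35  {4,5,6,7,8,9,10}→21
  8 left: {0,2,4,6,7,8,9,10}→8  {1,3,5,6,7,8,9,10}→70  {2,4,5,6,7,8,9,10}→28  {3,4,5,6,7,8,9,10}→56
  9 left: {0,2,4,5,6,7,8,9,10}→36  {1,3,4,5,6,7,8,9,10}→126  {2,3,4,5,6,7,8,9,10}→84
  placing 0:s first → 210 extensions
  placing 1:p first → 120 extensions
total linear extensions = 330

330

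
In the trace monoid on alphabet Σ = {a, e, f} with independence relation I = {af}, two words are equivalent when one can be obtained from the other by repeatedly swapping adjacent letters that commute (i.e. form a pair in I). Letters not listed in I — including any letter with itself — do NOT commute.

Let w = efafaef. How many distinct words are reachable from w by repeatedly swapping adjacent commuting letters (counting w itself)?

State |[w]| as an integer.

6

#0=e has no predecessor
#1=f depends on [0:e]
#2=a depends on [0:e]
#3=f depends on [1:f]
#4=a depends on [2:a]
#5=e depends on [3:f, 4:a]
#6=f depends on [5:e]
sources: [0:e]
N(rest) = Σ N(rest − s) over sources s of rest; N(one piece) = 1:
  size 1 → [6]=1
  size 2 → [5,6]=1
  size 3 → [3,5,6]=1  [4,5,6]=1
  size 4 → [1,3,5,6]=1  [2,4,5,6]=1  [3,4,5,6]=2
  size 5 → [1,3,4,5,6]=3  [2,3,4,5,6]=3
  first=0(e) contributes 6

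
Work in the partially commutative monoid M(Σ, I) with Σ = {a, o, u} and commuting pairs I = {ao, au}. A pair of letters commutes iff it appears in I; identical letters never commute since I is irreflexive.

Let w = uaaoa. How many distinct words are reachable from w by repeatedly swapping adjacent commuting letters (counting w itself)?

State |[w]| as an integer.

10

piece 0:u — minimal
piece 1:a — minimal
piece 2:a rests on {1:a}
piece 3:o rests on {0:u}
piece 4:a rests on {2:a}
minimal pieces: {0:u, 1:a}
ways to finish when only these pieces remain (= sum over removing one remaining piece with nothing left below it):
  1 left: {3}→1  {4}→1
  2 left: {0,3}→1  {2,4}→1  {3,4}→2
  3 left: {0,3,4}→3  {1,2,4}→1  {2,3,4}→3
  placing 0:u first → 4 extensions
  placing 1:a first → 6 extensions
total linear extensions = 10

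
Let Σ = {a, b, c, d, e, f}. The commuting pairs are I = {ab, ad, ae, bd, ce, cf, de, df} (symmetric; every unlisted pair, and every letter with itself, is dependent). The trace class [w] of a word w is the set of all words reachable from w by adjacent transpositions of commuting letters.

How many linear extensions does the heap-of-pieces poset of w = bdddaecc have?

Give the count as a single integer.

piece 0:b — minimal
piece 1:d — minimal
piece 2:d rests on {1:d}
piece 3:d rests on {2:d}
piece 4:a — minimal
piece 5:e rests on {0:b}
piece 6:c rests on {0:b, 3:d, 4:a}
piece 7:c rests on {6:c}
minimal pieces: {0:b, 1:d, 4:a}
ways to finish when only these pieces remain (= sum over removing one remaining piece with nothing left below it):
  1 left: {5}→1  {7}→1
  2 left: {5,7}→2  {6,7}→1
  3 left: {3,6,7}→1  {4,6,7}→1  {5,6,7}→3
  4 left: {0,5,6,7}→3  {2,3,6,7}→1  {3,4,6,7}→2  {3,5,6,7}→4  {4,5,6,7}→4
  5 left: {0,3,5,6,7}→7  {0,4,5,6,7}→7  {1,2,3,6,7}→1  {2,3,4,6,7}→3  {2,3,5,6,7}→5  {3,4,5,6,7}→10
  6 left: {0,2,3,5,6,7}→12  {0,3,4,5,6,7}→24  {1,2,3,4,6,7}→4  {1,2,3,5,6,7}→6  {2,3,4,5,6,7}→18
  placing 0:b first → 28 extensions
  placing 1:d first → 54 extensions
  placing 4:a first → 18 extensions
total linear extensions = 100

100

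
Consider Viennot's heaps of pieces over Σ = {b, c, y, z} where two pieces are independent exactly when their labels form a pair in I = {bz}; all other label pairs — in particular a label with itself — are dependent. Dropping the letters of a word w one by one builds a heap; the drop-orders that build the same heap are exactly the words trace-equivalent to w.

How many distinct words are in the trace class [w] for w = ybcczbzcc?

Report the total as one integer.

drop 0:y onto floor
drop 1:b onto {0:y}
drop 2:c onto {1:b}
drop 3:c onto {2:c}
drop 4:z onto {3:c}
drop 5:b onto {3:c}
drop 6:z onto {4:z}
drop 7:c onto {5:b, 6:z}
drop 8:c onto {7:c}
ground layer = {0:y}
drop-orders for the pieces not yet dropped (sum over which currently-grounded one goes next):
  1 to go: {8} 1
  2 to go: {7,8} 1
  3 to go: {5,7,8} 1  {6,7,8} 1
  4 to go: {4,6,7,8} 1  {5,6,7,8} 2
  5 to go: {4,5,6,7,8} 3
  6 to go: {3,4,5,6,7,8} 3
  7 to go: {2,3,4,5,6,7,8} 3
  if 0:y drops first: 3 orders

3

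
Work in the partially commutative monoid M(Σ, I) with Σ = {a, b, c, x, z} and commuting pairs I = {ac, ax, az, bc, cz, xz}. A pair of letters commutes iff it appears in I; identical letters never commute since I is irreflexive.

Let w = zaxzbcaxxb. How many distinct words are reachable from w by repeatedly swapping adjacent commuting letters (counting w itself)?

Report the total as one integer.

138

drop 0:z onto floor
drop 1:a onto floor
drop 2:x onto floor
drop 3:z onto {0:z}
drop 4:b onto {1:a, 2:x, 3:z}
drop 5:c onto {2:x}
drop 6:a onto {4:b}
drop 7:x onto {4:b, 5:c}
drop 8:x onto {7:x}
drop 9:b onto {6:a, 8:x}
ground layer = {0:z, 1:a, 2:x}
drop-orders for the pieces not yet dropped (sum over which currently-grounded one goes next):
  1 to go: {9} 1
  2 to go: {6,9} 1  {8,9} 1
  3 to go: {6,8,9} 2  {7,8,9} 1
  4 to go: {5,7,8,9} 1  {6,7,8,9} 3
  5 to go: {4,6,7,8,9} 3  {5,6,7,8,9} 4
  6 to go: {1,4,6,7,8,9} 3  {3,4,6,7,8,9} 3  {4,5,6,7,8,9} 7
  7 to go: {0,3,4,6,7,8,9} 3  {1,3,4,6,7,8,9} 6  {1,4,5,6,7,8,9} 10  {2,4,5,6,7,8,9} 7  {3,4,5,6,7,8,9} 10
  8 to go: {0,1,3,4,6,7,8,9} 9  {0,3,4,5,6,7,8,9} 13  {1,2,4,5,6,7,8,9} 17  {1,3,4,5,6,7,8,9} 26  {2,3,4,5,6,7,8,9} 17
  if 0:z drops first: 60 orders
  if 1:a drops first: 30 orders
  if 2:x drops first: 48 orders
heap linearizations: 138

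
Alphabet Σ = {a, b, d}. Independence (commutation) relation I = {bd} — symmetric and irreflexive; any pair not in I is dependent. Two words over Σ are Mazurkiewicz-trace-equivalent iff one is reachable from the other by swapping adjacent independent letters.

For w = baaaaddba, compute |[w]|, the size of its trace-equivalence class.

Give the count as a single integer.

3

drop 0:b onto floor
drop 1:a onto {0:b}
drop 2:a onto {1:a}
drop 3:a onto {2:a}
drop 4:a onto {3:a}
drop 5:d onto {4:a}
drop 6:d onto {5:d}
drop 7:b onto {4:a}
drop 8:a onto {6:d, 7:b}
ground layer = {0:b}
drop-orders for the pieces not yet dropped (sum over which currently-grounded one goes next):
  1 to go: {8} 1
  2 to go: {6,8} 1  {7,8} 1
  3 to go: {5,6,8} 1  {6,7,8} 2
  4 to go: {5,6,7,8} 3
  5 to go: {4,5,6,7,8} 3
  6 to go: {3,4,5,6,7,8} 3
  7 to go: {2,3,4,5,6,7,8} 3
  if 0:b drops first: 3 orders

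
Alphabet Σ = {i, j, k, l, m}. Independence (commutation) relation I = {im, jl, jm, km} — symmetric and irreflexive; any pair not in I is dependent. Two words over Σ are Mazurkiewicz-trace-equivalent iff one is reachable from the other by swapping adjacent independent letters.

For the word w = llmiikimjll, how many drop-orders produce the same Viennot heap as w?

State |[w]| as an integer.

0(l) covers ∅
1(l) covers 0:l
2(m) covers 1:l
3(i) covers 1:l
4(i) covers 3:i
5(k) covers 4:i
6(i) covers 5:k
7(m) covers 2:m
8(j) covers 6:i
9(l) covers 6:i, 7:m
10(l) covers 9:l
floor of heap: 0:l
completions by unplaced set U, small U first (add the entries for U minus each lowest piece of U):
  |U|=1: {8}:1  {10}:1
  |U|=2: {8,10}:2  {9,10}:1
  |U|=3: {7,9,10}:1  {8,9,10}:3
  |U|=4: {2,7,9,10}:1  {6,8,9,10}:3  {7,8,9,10}:4
  |U|=5: {2,7,8,9,10}:5  {5,6,8,9,10}:3  {6,7,8,9,10}:7
  |U|=6: {2,6,7,8,9,10}:12  {4,5,6,8,9,10}:3  {5,6,7,8,9,10}:10
  |U|=7: {2,5,6,7,8,9,10}:22  {3,4,5,6,8,9,10}:3  {4,5,6,7,8,9,10}:13
  |U|=8: {2,4,5,6,7,8,9,10}:35  {3,4,5,6,7,8,9,10}:16
  |U|=9: {2,3,4,5,6,7,8,9,10}:51
  start at 0(l): 51

51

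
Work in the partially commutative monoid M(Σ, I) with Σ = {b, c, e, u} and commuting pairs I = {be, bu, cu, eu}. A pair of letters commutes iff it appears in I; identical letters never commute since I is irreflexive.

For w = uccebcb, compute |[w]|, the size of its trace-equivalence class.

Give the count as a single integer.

14

drop 0:u onto floor
drop 1:c onto floor
drop 2:c onto {1:c}
drop 3:e onto {2:c}
drop 4:b onto {2:c}
drop 5:c onto {3:e, 4:b}
drop 6:b onto {5:c}
ground layer = {0:u, 1:c}
drop-orders for the pieces not yet dropped (sum over which currently-grounded one goes next):
  1 to go: {0} 1  {6} 1
  2 to go: {0,6} 2  {5,6} 1
  3 to go: {0,5,6} 3  {3,5,6} 1  {4,5,6} 1
  4 to go: {0,3,5,6} 4  {0,4,5,6} 4  {3,4,5,6} 2
  5 to go: {0,3,4,5,6} 10  {2,3,4,5,6} 2
  if 0:u drops first: 2 orders
  if 1:c drops first: 12 orders
heap linearizations: 14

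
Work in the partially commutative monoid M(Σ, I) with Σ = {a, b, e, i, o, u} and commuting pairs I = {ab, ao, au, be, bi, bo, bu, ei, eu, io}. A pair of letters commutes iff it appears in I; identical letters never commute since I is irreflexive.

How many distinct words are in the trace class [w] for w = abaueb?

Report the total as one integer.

piece 0:a — minimal
piece 1:b — minimal
piece 2:a rests on {0:a}
piece 3:u — minimal
piece 4:e rests on {2:a}
piece 5:b rests on {1:b}
minimal pieces: {0:a, 1:b, 3:u}
ways to finish when only these pieces remain (= sum over removing one remaining piece with nothing left below it):
  1 left: {3}→1  {4}→1  {5}→1
  2 left: {1,5}→1  {2,4}→1  {3,4}→2  {3,5}→2  {4,5}→2
  3 left: {0,2,4}→1  {1,3,5}→3  {1,4,5}→3  {2,3,4}→3  {2,4,5}→3  {3,4,5}→6
  4 left: {0,2,3,4}→4  {0,2,4,5}→4  {1,2,4,5}→6  {1,3,4,5}→12  {2,3,4,5}→12
  placing 0:a first → 30 extensions
  placing 1:b first → 20 extensions
  placing 3:u first → 10 extensions
total linear extensions = 60

60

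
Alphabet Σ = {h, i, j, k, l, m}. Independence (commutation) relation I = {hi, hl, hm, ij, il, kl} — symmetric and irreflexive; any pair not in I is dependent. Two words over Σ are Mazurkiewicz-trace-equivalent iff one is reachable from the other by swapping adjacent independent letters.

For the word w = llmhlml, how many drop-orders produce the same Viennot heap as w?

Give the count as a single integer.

0(l) covers ∅
1(l) covers 0:l
2(m) covers 1:l
3(h) covers ∅
4(l) covers 2:m
5(m) covers 4:l
6(l) covers 5:m
floor of heap: 0:l, 3:h
completions by unplaced set U, small U first (add the entries for U minus each lowest piece of U):
  |U|=1: {3}:1  {6}:1
  |U|=2: {3,6}:2  {5,6}:1
  |U|=3: {3,5,6}:3  {4,5,6}:1
  |U|=4: {2,4,5,6}:1  {3,4,5,6}:4
  |U|=5: {1,2,4,5,6}:1  {2,3,4,5,6}:5
  start at 0(l): 6
  start at 3(h): 1
sum over floor = 7

7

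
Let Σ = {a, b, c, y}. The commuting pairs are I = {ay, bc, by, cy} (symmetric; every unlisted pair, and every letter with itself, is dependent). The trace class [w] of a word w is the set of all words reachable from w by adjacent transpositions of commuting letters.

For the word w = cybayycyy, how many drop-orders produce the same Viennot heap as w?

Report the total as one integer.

252

#0=c has no predecessor
#1=y has no predecessor
#2=b has no predecessor
#3=a depends on [0:c, 2:b]
#4=y depends on [1:y]
#5=y depends on [4:y]
#6=c depends on [3:a]
#7=y depends on [5:y]
#8=y depends on [7:y]
sources: [0:c, 1:y, 2:b]
N(rest) = Σ N(rest − s) over sources s of rest; N(one piece) = 1:
  size 1 → [6]=1  [8]=1
  size 2 → [3,6]=1  [6,8]=2  [7,8]=1
  size 3 → [0,3,6]=1  [2,3,6]=1  [3,6,8]=3  [5,7,8]=1  [6,7,8]=3
  size 4 → [0,2,3,6]=2  [0,3,6,8]=4  [2,3,6,8]=4  [3,6,7,8]=6  [4,5,7,8]=1  [5,6,7,8]=4
  size 5 → [0,2,3,6,8]=10  [0,3,6,7,8]=10  [1,4,5,7,8]=1  [2,3,6,7,8]=10  [3,5,6,7,8]=10  [4,5,6,7,8]=5
  size 6 → [0,2,3,6,7,8]=30  [0,3,5,6,7,8]=20  [1,4,5,6,7,8]=6  [2,3,5,6,7,8]=20  [3,4,5,6,7,8]=15
  size 7 → [0,2,3,5,6,7,8]=70  [0,3,4,5,6,7,8]=35  [1,3,4,5,6,7,8]=21  [2,3,4,5,6,7,8]=35
  first=0(c) contributes 56
  first=1(y) contributes 140
  first=2(b) contributes 56
|[w]| = 252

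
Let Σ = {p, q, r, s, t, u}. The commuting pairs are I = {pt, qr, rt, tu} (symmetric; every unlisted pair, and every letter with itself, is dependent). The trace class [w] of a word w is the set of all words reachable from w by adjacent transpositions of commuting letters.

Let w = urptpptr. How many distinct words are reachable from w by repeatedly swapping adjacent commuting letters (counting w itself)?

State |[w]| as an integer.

28

0(u) covers ∅
1(r) covers 0:u
2(p) covers 1:r
3(t) covers ∅
4(p) covers 2:p
5(p) covers 4:p
6(t) covers 3:t
7(r) covers 5:p
floor of heap: 0:u, 3:t
completions by unplaced set U, small U first (add the entries for U minus each lowest piece of U):
  |U|=1: {6}:1  {7}:1
  |U|=2: {3,6}:1  {5,7}:1  {6,7}:2
  |U|=3: {3,6,7}:3  {4,5,7}:1  {5,6,7}:3
  |U|=4: {2,4,5,7}:1  {3,5,6,7}:6  {4,5,6,7}:4
  |U|=5: {1,2,4,5,7}:1  {2,4,5,6,7}:5  {3,4,5,6,7}:10
  |U|=6: {0,1,2,4,5,7}:1  {1,2,4,5,6,7}:6  {2,3,4,5,6,7}:15
  start at 0(u): 21
  start at 3(t): 7
sum over floor = 28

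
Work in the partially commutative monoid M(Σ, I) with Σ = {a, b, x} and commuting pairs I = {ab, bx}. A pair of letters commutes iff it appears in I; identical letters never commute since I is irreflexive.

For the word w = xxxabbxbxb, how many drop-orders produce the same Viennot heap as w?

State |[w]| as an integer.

210

piece 0:x — minimal
piece 1:x rests on {0:x}
piece 2:x rests on {1:x}
piece 3:a rests on {2:x}
piece 4:b — minimal
piece 5:b rests on {4:b}
piece 6:x rests on {3:a}
piece 7:b rests on {5:b}
piece 8:x rests on {6:x}
piece 9:b rests on {7:b}
minimal pieces: {0:x, 4:b}
ways to finish when only these pieces remain (= sum over removing one remaining piece with nothing left below it):
  1 left: {8}→1  {9}→1
  2 left: {6,8}→1  {7,9}→1  {8,9}→2
  3 left: {3,6,8}→1  {5,7,9}→1  {6,8,9}→3  {7,8,9}→3
  4 left: {2,3,6,8}→1  {3,6,8,9}→4  {4,5,7,9}→1  {5,7,8,9}→4  {6,7,8,9}→6
  5 left: {1,2,3,6,8}→1  {2,3,6,8,9}→5  {3,6,7,8,9}→10  {4,5,7,8,9}→5  {5,6,7,8,9}→10
  6 left: {0,1,2,3,6,8}→1  {1,2,3,6,8,9}→6  {2,3,6,7,8,9}→15  {3,5,6,7,8,9}→20  {4,5,6,7,8,9}→15
  7 left: {0,1,2,3,6,8,9}→7  {1,2,3,6,7,8,9}→21  {2,3,5,6,7,8,9}→35  {3,4,5,6,7,8,9}→35
  8 left: {0,1,2,3,6,7,8,9}→28  {1,2,3,5,6,7,8,9}→56  {2,3,4,5,6,7,8,9}→70
  placing 0:x first → 126 extensions
  placing 4:b first → 84 extensions
total linear extensions = 210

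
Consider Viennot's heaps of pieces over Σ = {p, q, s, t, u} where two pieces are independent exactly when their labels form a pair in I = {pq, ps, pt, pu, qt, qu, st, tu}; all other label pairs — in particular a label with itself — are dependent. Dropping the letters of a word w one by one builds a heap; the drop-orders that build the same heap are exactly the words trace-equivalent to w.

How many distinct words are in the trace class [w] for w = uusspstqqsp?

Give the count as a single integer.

495

piece 0:u — minimal
piece 1:u rests on {0:u}
piece 2:s rests on {1:u}
piece 3:s rests on {2:s}
piece 4:p — minimal
piece 5:s rests on {3:s}
piece 6:t — minimal
piece 7:q rests on {5:s}
piece 8:q rests on {7:q}
piece 9:s rests on {8:q}
piece 10:p rests on {4:p}
minimal pieces: {0:u, 4:p, 6:t}
ways to finish when only these pieces remain (= sum over removing one remaining piece with nothing left below it):
  1 left: {6}→1  {9}→1  {10}→1
  2 left: {4,10}→1  {6,9}→2  {6,10}→2  {8,9}→1  {9,10}→2
  3 left: {4,6,10}→3  {4,9,10}→3  {6,8,9}→3  {6,9,10}→6  {7,8,9}→1  {8,9,10}→3
  4 left: {4,6,9,10}→12  {4,8,9,10}→6  {5,7,8,9}→1  {6,7,8,9}→4  {6,8,9,10}→12  {7,8,9,10}→4
  5 left: {3,5,7,8,9}→1  {4,6,8,9,10}→30  {4,7,8,9,10}→10  {5,6,7,8,9}→5  {5,7,8,9,10}→5  {6,7,8,9,10}→20
  6 left: {2,3,5,7,8,9}→1  {3,5,6,7,8,9}→6  {3,5,7,8,9,10}→6  {4,5,7,8,9,10}→15  {4,6,7,8,9,10}→60  {5,6,7,8,9,10}→30
  7 left: {1,2,3,5,7,8,9}→1  {2,3,5,6,7,8,9}→7  {2,3,5,7,8,9,10}→7  {3,4,5,7,8,9,10}→21  {3,5,6,7,8,9,10}→42  {4,5,6,7,8,9,10}→105
  8 left: {0,1,2,3,5,7,8,9}→1  {1,2,3,5,6,7,8,9}→8  {1,2,3,5,7,8,9,10}→8  {2,3,4,5,7,8,9,10}→28  {2,3,5,6,7,8,9,10}→56  {3,4,5,6,7,8,9,10}→168
  9 left: {0,1,2,3,5,6,7,8,9}→9  {0,1,2,3,5,7,8,9,10}→9  {1,2,3,4,5,7,8,9,10}→36  {1,2,3,5,6,7,8,9,10}→72  {2,3,4,5,6,7,8,9,10}→252
  placing 0:u first → 360 extensions
  placing 4:p first → 90 extensions
  placing 6:t first → 45 extensions
total linear extensions = 495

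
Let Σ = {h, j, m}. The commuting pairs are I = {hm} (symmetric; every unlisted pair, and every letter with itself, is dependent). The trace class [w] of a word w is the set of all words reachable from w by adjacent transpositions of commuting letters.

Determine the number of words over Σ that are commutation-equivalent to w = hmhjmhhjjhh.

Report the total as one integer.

9

#0=h has no predecessor
#1=m has no predecessor
#2=h depends on [0:h]
#3=j depends on [1:m, 2:h]
#4=m depends on [3:j]
#5=h depends on [3:j]
#6=h depends on [5:h]
#7=j depends on [4:m, 6:h]
#8=j depends on [7:j]
#9=h depends on [8:j]
#10=h depends on [9:h]
sources: [0:h, 1:m]
N(rest) = Σ N(rest − s) over sources s of rest; N(one piece) = 1:
  size 1 → [10]=1
  size 2 → [9,10]=1
  size 3 → [8,9,10]=1
  size 4 → [7,8,9,10]=1
  size 5 → [4,7,8,9,10]=1  [6,7,8,9,10]=1
  size 6 → [4,6,7,8,9,10]=2  [5,6,7,8,9,10]=1
  size 7 → [4,5,6,7,8,9,10]=3
  size 8 → [3,4,5,6,7,8,9,10]=3
  size 9 → [1,3,4,5,6,7,8,9,10]=3  [2,3,4,5,6,7,8,9,10]=3
  first=0(h) contributes 6
  first=1(m) contributes 3
|[w]| = 9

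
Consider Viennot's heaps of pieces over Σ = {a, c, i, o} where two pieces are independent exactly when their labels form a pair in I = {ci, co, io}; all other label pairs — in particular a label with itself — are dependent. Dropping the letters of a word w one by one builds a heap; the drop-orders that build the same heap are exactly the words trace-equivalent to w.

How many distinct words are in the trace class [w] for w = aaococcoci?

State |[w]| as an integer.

280

piece 0:a — minimal
piece 1:a rests on {0:a}
piece 2:o rests on {1:a}
piece 3:c rests on {1:a}
piece 4:o rests on {2:o}
piece 5:c rests on {3:c}
piece 6:c rests on {5:c}
piece 7:o rests on {4:o}
piece 8:c rests on {6:c}
piece 9:i rests on {1:a}
minimal pieces: {0:a}
ways to finish when only these pieces remain (= sum over removing one remaining piece with nothing left below it):
  1 left: {7}→1  {8}→1  {9}→1
  2 left: {4,7}→1  {6,8}→1  {7,8}→2  {7,9}→2  {8,9}→2
  3 left: {2,4,7}→1  {4,7,8}→3  {4,7,9}→3  {5,6,8}→1  {6,7,8}→3  {6,8,9}→3  {7,8,9}→6
  4 left: {2,4,7,8}→4  {2,4,7,9}→4  {3,5,6,8}→1  {4,6,7,8}→6  {4,7,8,9}→12  {5,6,7,8}→4  {5,6,8,9}→4  {6,7,8,9}→12
  5 left: {2,4,6,7,8}→10  {2,4,7,8,9}→20  {3,5,6,7,8}→5  {3,5,6,8,9}→5  {4,5,6,7,8}→10  {4,6,7,8,9}→30  {5,6,7,8,9}→20
  6 left: {2,4,5,6,7,8}→20  {2,4,6,7,8,9}→60  {3,4,5,6,7,8}→15  {3,5,6,7,8,9}→30  {4,5,6,7,8,9}→60
  7 left: {2,3,4,5,6,7,8}→35  {2,4,5,6,7,8,9}→140  {3,4,5,6,7,8,9}→105
  8 left: {2,3,4,5,6,7,8,9}→280
  placing 0:a first → 280 extensions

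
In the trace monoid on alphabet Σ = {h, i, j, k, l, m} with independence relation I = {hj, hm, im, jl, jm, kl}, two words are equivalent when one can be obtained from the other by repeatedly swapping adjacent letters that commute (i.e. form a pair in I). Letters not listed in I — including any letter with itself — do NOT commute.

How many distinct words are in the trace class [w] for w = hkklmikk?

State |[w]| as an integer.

6

drop 0:h onto floor
drop 1:k onto {0:h}
drop 2:k onto {1:k}
drop 3:l onto {0:h}
drop 4:m onto {2:k, 3:l}
drop 5:i onto {2:k, 3:l}
drop 6:k onto {4:m, 5:i}
drop 7:k onto {6:k}
ground layer = {0:h}
drop-orders for the pieces not yet dropped (sum over which currently-grounded one goes next):
  1 to go: {7} 1
  2 to go: {6,7} 1
  3 to go: {4,6,7} 1  {5,6,7} 1
  4 to go: {4,5,6,7} 2
  5 to go: {2,4,5,6,7} 2  {3,4,5,6,7} 2
  6 to go: {1,2,4,5,6,7} 2  {2,3,4,5,6,7} 4
  if 0:h drops first: 6 orders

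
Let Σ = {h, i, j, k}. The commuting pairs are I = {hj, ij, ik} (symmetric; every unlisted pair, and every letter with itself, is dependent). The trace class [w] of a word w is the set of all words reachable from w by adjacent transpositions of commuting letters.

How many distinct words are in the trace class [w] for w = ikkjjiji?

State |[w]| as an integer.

piece 0:i — minimal
piece 1:k — minimal
piece 2:k rests on {1:k}
piece 3:j rests on {2:k}
piece 4:j rests on {3:j}
piece 5:i rests on {0:i}
piece 6:j rests on {4:j}
piece 7:i rests on {5:i}
minimal pieces: {0:i, 1:k}
ways to finish when only these pieces remain (= sum over removing one remaining piece with nothing left below it):
  1 left: {6}→1  {7}→1
  2 left: {4,6}→1  {5,7}→1  {6,7}→2
  3 left: {0,5,7}→1  {3,4,6}→1  {4,6,7}→3  {5,6,7}→3
  4 left: {0,5,6,7}→4  {2,3,4,6}→1  {3,4,6,7}→4  {4,5,6,7}→6
  5 left: {0,4,5,6,7}→10  {1,2,3,4,6}→1  {2,3,4,6,7}→5  {3,4,5,6,7}→10
  6 left: {0,3,4,5,6,7}→20  {1,2,3,4,6,7}→6  {2,3,4,5,6,7}→15
  placing 0:i first → 21 extensions
  placing 1:k first → 35 extensions
total linear extensions = 56

56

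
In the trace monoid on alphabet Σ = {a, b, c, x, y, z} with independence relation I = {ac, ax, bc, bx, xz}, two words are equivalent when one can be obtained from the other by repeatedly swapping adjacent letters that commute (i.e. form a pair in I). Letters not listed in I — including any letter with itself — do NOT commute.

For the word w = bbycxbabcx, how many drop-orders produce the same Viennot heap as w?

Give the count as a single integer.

35

0(b) covers ∅
1(b) covers 0:b
2(y) covers 1:b
3(c) covers 2:y
4(x) covers 3:c
5(b) covers 2:y
6(a) covers 5:b
7(b) covers 6:a
8(c) covers 4:x
9(x) covers 8:c
floor of heap: 0:b
completions by unplaced set U, small U first (add the entries for U minus each lowest piece of U):
  |U|=1: {7}:1  {9}:1
  |U|=2: {6,7}:1  {7,9}:2  {8,9}:1
  |U|=3: {4,8,9}:1  {5,6,7}:1  {6,7,9}:3  {7,8,9}:3
  |U|=4: {3,4,8,9}:1  {4,7,8,9}:4  {5,6,7,9}:4  {6,7,8,9}:6
  |U|=5: {3,4,7,8,9}:5  {4,6,7,8,9}:10  {5,6,7,8,9}:10
  |U|=6: {3,4,6,7,8,9}:15  {4,5,6,7,8,9}:20
  |U|=7: {3,4,5,6,7,8,9}:35
  |U|=8: {2,3,4,5,6,7,8,9}:35
  start at 0(b): 35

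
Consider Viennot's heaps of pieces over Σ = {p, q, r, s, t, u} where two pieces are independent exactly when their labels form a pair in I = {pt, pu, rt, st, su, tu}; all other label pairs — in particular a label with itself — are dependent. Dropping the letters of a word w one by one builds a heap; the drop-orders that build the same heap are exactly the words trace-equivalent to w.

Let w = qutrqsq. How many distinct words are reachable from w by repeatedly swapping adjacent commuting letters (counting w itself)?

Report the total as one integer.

#0=q has no predecessor
#1=u depends on [0:q]
#2=t depends on [0:q]
#3=r depends on [1:u]
#4=q depends on [2:t, 3:r]
#5=s depends on [4:q]
#6=q depends on [5:s]
sources: [0:q]
N(rest) = Σ N(rest − s) over sources s of rest; N(one piece) = 1:
  size 1 → [6]=1
  size 2 → [5,6]=1
  size 3 → [4,5,6]=1
  size 4 → [2,4,5,6]=1  [3,4,5,6]=1
  size 5 → [1,3,4,5,6]=1  [2,3,4,5,6]=2
  first=0(q) contributes 3

3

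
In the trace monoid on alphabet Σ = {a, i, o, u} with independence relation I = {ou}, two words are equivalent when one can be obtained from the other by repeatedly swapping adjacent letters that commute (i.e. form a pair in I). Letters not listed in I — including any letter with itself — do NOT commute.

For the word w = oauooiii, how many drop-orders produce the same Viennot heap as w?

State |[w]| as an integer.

#0=o has no predecessor
#1=a depends on [0:o]
#2=u depends on [1:a]
#3=o depends on [1:a]
#4=o depends on [3:o]
#5=i depends on [2:u, 4:o]
#6=i depends on [5:i]
#7=i depends on [6:i]
sources: [0:o]
N(rest) = Σ N(rest − s) over sources s of rest; N(one piece) = 1:
  size 1 → [7]=1
  size 2 → [6,7]=1
  size 3 → [5,6,7]=1
  size 4 → [2,5,6,7]=1  [4,5,6,7]=1
  size 5 → [2,4,5,6,7]=2  [3,4,5,6,7]=1
  size 6 → [2,3,4,5,6,7]=3
  first=0(o) contributes 3

3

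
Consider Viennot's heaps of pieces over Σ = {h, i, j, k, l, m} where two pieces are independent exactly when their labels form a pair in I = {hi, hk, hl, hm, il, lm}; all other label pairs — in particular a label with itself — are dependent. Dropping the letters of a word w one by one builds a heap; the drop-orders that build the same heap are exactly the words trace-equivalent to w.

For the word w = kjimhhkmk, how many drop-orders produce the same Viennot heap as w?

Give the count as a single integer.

drop 0:k onto floor
drop 1:j onto {0:k}
drop 2:i onto {1:j}
drop 3:m onto {2:i}
drop 4:h onto {1:j}
drop 5:h onto {4:h}
drop 6:k onto {3:m}
drop 7:m onto {6:k}
drop 8:k onto {7:m}
ground layer = {0:k}
drop-orders for the pieces not yet dropped (sum over which currently-grounded one goes next):
  1 to go: {5} 1  {8} 1
  2 to go: {4,5} 1  {5,8} 2  {7,8} 1
  3 to go: {4,5,8} 3  {5,7,8} 3  {6,7,8} 1
  4 to go: {3,6,7,8} 1  {4,5,7,8} 6  {5,6,7,8} 4
  5 to go: {2,3,6,7,8} 1  {3,5,6,7,8} 5  {4,5,6,7,8} 10
  6 to go: {2,3,5,6,7,8} 6  {3,4,5,6,7,8} 15
  7 to go: {2,3,4,5,6,7,8} 21
  if 0:k drops first: 21 orders

21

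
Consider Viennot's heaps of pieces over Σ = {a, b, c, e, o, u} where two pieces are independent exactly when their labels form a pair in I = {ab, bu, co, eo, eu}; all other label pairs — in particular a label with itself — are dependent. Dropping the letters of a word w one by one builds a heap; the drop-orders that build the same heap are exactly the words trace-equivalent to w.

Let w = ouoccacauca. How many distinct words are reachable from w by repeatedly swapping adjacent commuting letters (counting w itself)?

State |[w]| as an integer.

0(o) covers ∅
1(u) covers 0:o
2(o) covers 1:u
3(c) covers 1:u
4(c) covers 3:c
5(a) covers 2:o, 4:c
6(c) covers 5:a
7(a) covers 6:c
8(u) covers 7:a
9(c) covers 8:u
10(a) covers 9:c
floor of heap: 0:o
completions by unplaced set U, small U first (add the entries for U minus each lowest piece of U):
  |U|=1: {10}:1
  |U|=2: {9,10}:1
  |U|=3: {8,9,10}:1
  |U|=4: {7,8,9,10}:1
  |U|=5: {6,7,8,9,10}:1
  |U|=6: {5,6,7,8,9,10}:1
  |U|=7: {2,5,6,7,8,9,10}:1  {4,5,6,7,8,9,10}:1
  |U|=8: {2,4,5,6,7,8,9,10}:2  {3,4,5,6,7,8,9,10}:1
  |U|=9: {2,3,4,5,6,7,8,9,10}:3
  start at 0(o): 3

3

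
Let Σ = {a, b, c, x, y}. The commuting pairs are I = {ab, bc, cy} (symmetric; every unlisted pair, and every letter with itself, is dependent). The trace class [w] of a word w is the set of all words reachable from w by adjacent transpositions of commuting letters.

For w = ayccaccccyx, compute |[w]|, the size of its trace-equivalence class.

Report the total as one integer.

15

0(a) covers ∅
1(y) covers 0:a
2(c) covers 0:a
3(c) covers 2:c
4(a) covers 1:y, 3:c
5(c) covers 4:a
6(c) covers 5:c
7(c) covers 6:c
8(c) covers 7:c
9(y) covers 4:a
10(x) covers 8:c, 9:y
floor of heap: 0:a
completions by unplaced set U, small U first (add the entries for U minus each lowest piece of U):
  |U|=1: {10}:1
  |U|=2: {8,10}:1  {9,10}:1
  |U|=3: {7,8,10}:1  {8,9,10}:2
  |U|=4: {6,7,8,10}:1  {7,8,9,10}:3
  |U|=5: {5,6,7,8,10}:1  {6,7,8,9,10}:4
  |U|=6: {5,6,7,8,9,10}:5
  |U|=7: {4,5,6,7,8,9,10}:5
  |U|=8: {1,4,5,6,7,8,9,10}:5  {3,4,5,6,7,8,9,10}:5
  |U|=9: {1,3,4,5,6,7,8,9,10}:10  {2,3,4,5,6,7,8,9,10}:5
  start at 0(a): 15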